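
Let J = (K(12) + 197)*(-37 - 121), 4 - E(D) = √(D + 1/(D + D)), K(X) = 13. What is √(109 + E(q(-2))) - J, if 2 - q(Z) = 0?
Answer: 33180 + √446/2 ≈ 33191.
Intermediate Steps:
q(Z) = 2 (q(Z) = 2 - 1*0 = 2 + 0 = 2)
E(D) = 4 - √(D + 1/(2*D)) (E(D) = 4 - √(D + 1/(D + D)) = 4 - √(D + 1/(2*D)))
J = -33180 (J = (13 + 197)*(-37 - 121) = 210*(-158) = -33180)
√(109 + E(q(-2))) - J = √(109 + (4 - √(2/2 + 4*2)/2)) - 1*(-33180) = √(109 + (4 - √(2*(½) + 8)/2)) + 33180 = √(109 + (4 - √(1 + 8)/2)) + 33180 = √(109 + (4 - √9/2)) + 33180 = √(109 + (4 - ½*3)) + 33180 = √(109 + (4 - 3/2)) + 33180 = √(109 + 5/2) + 33180 = √(223/2) + 33180 = √446/2 + 33180 = 33180 + √446/2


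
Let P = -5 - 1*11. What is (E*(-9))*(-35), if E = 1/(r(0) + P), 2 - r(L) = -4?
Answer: -63/2 ≈ -31.500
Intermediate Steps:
r(L) = 6 (r(L) = 2 - 1*(-4) = 2 + 4 = 6)
P = -16 (P = -5 - 11 = -16)
E = -⅒ (E = 1/(6 - 16) = 1/(-10) = -⅒ ≈ -0.10000)
(E*(-9))*(-35) = -⅒*(-9)*(-35) = (9/10)*(-35) = -63/2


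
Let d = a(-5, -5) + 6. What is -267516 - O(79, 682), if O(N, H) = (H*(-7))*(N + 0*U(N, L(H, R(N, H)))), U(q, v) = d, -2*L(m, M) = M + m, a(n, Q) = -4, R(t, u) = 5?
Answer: 109630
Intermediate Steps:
d = 2 (d = -4 + 6 = 2)
L(m, M) = -M/2 - m/2 (L(m, M) = -(M + m)/2 = -M/2 - m/2)
U(q, v) = 2
O(N, H) = -7*H*N (O(N, H) = (H*(-7))*(N + 0*2) = (-7*H)*(N + 0) = (-7*H)*N = -7*H*N)
-267516 - O(79, 682) = -267516 - (-7)*682*79 = -267516 - 1*(-377146) = -267516 + 377146 = 109630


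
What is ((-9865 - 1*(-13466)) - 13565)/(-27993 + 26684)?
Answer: 9964/1309 ≈ 7.6119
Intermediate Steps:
((-9865 - 1*(-13466)) - 13565)/(-27993 + 26684) = ((-9865 + 13466) - 13565)/(-1309) = (3601 - 13565)*(-1/1309) = -9964*(-1/1309) = 9964/1309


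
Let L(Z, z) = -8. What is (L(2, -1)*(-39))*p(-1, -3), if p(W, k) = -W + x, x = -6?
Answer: -1560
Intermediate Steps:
p(W, k) = -6 - W (p(W, k) = -W - 6 = -6 - W)
(L(2, -1)*(-39))*p(-1, -3) = (-8*(-39))*(-6 - 1*(-1)) = 312*(-6 + 1) = 312*(-5) = -1560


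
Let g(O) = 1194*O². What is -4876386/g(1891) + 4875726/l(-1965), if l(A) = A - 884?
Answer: -3469570492427213/2027349308831 ≈ -1711.4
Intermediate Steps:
l(A) = -884 + A
-4876386/g(1891) + 4875726/l(-1965) = -4876386/(1194*1891²) + 4875726/(-884 - 1965) = -4876386/(1194*3575881) + 4875726/(-2849) = -4876386/4269601914 + 4875726*(-1/2849) = -4876386*1/4269601914 - 4875726/2849 = -812731/711600319 - 4875726/2849 = -3469570492427213/2027349308831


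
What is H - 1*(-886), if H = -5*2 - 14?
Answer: 862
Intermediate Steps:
H = -24 (H = -10 - 14 = -24)
H - 1*(-886) = -24 - 1*(-886) = -24 + 886 = 862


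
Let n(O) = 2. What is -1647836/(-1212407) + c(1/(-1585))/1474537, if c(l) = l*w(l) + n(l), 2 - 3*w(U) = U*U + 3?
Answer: 29025462526025463274732/21355668174867634600125 ≈ 1.3591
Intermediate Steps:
w(U) = -⅓ - U²/3 (w(U) = ⅔ - (U*U + 3)/3 = ⅔ - (U² + 3)/3 = ⅔ - (3 + U²)/3 = ⅔ + (-1 - U²/3) = -⅓ - U²/3)
c(l) = 2 + l*(-⅓ - l²/3) (c(l) = l*(-⅓ - l²/3) + 2 = 2 + l*(-⅓ - l²/3))
-1647836/(-1212407) + c(1/(-1585))/1474537 = -1647836/(-1212407) + (2 - ⅓/(-1585) - (1/(-1585))³/3)/1474537 = -1647836*(-1/1212407) + (2 - ⅓*(-1/1585) - (-1/1585)³/3)*(1/1474537) = 1647836/1212407 + (2 + 1/4755 - ⅓*(-1/3981876625))*(1/1474537) = 1647836/1212407 + (2 + 1/4755 + 1/11945629875)*(1/1474537) = 1647836/1212407 + (23893771976/11945629875)*(1/1474537) = 1647836/1212407 + 23893771976/17614273238992875 = 29025462526025463274732/21355668174867634600125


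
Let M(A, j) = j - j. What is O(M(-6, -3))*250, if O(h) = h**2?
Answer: 0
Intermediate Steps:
M(A, j) = 0
O(M(-6, -3))*250 = 0**2*250 = 0*250 = 0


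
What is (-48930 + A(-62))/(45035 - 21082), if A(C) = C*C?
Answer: -45086/23953 ≈ -1.8823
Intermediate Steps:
A(C) = C**2
(-48930 + A(-62))/(45035 - 21082) = (-48930 + (-62)**2)/(45035 - 21082) = (-48930 + 3844)/23953 = -45086*1/23953 = -45086/23953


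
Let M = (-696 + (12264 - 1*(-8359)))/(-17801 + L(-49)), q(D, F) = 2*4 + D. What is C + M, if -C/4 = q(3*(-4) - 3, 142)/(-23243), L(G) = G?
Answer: -463663061/414887550 ≈ -1.1176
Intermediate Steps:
q(D, F) = 8 + D
C = -28/23243 (C = -4*(8 + (3*(-4) - 3))/(-23243) = -4*(8 + (-12 - 3))*(-1)/23243 = -4*(8 - 15)*(-1)/23243 = -(-28)*(-1)/23243 = -4*7/23243 = -28/23243 ≈ -0.0012047)
M = -19927/17850 (M = (-696 + (12264 - 1*(-8359)))/(-17801 - 49) = (-696 + (12264 + 8359))/(-17850) = (-696 + 20623)*(-1/17850) = 19927*(-1/17850) = -19927/17850 ≈ -1.1164)
C + M = -28/23243 - 19927/17850 = -463663061/414887550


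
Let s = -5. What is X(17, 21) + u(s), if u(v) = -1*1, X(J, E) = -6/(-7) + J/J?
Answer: 6/7 ≈ 0.85714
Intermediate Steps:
X(J, E) = 13/7 (X(J, E) = -6*(-1/7) + 1 = 6/7 + 1 = 13/7)
u(v) = -1
X(17, 21) + u(s) = 13/7 - 1 = 6/7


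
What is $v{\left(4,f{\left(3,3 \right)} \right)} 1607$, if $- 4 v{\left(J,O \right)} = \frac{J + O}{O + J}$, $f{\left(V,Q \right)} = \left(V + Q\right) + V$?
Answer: $- \frac{1607}{4} \approx -401.75$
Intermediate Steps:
$f{\left(V,Q \right)} = Q + 2 V$ ($f{\left(V,Q \right)} = \left(Q + V\right) + V = Q + 2 V$)
$v{\left(J,O \right)} = - \frac{1}{4}$ ($v{\left(J,O \right)} = - \frac{\left(J + O\right) \frac{1}{O + J}}{4} = - \frac{\left(J + O\right) \frac{1}{J + O}}{4} = \left(- \frac{1}{4}\right) 1 = - \frac{1}{4}$)
$v{\left(4,f{\left(3,3 \right)} \right)} 1607 = \left(- \frac{1}{4}\right) 1607 = - \frac{1607}{4}$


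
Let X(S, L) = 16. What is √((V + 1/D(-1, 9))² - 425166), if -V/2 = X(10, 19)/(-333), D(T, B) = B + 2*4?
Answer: I*√13625260444757/5661 ≈ 652.05*I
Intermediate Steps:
D(T, B) = 8 + B (D(T, B) = B + 8 = 8 + B)
V = 32/333 (V = -32/(-333) = -32*(-1)/333 = -2*(-16/333) = 32/333 ≈ 0.096096)
√((V + 1/D(-1, 9))² - 425166) = √((32/333 + 1/(8 + 9))² - 425166) = √((32/333 + 1/17)² - 425166) = √((877/5661)² - 425166) = √(769129/32046921 - 425166) = √(-13625260444757/32046921) = I*√13625260444757/5661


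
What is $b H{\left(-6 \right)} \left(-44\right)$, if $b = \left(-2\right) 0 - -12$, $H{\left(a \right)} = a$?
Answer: $3168$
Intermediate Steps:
$b = 12$ ($b = 0 + 12 = 12$)
$b H{\left(-6 \right)} \left(-44\right) = 12 \left(-6\right) \left(-44\right) = \left(-72\right) \left(-44\right) = 3168$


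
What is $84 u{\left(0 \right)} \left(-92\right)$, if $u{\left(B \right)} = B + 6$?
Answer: $-46368$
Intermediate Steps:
$u{\left(B \right)} = 6 + B$
$84 u{\left(0 \right)} \left(-92\right) = 84 \left(6 + 0\right) \left(-92\right) = 84 \cdot 6 \left(-92\right) = 504 \left(-92\right) = -46368$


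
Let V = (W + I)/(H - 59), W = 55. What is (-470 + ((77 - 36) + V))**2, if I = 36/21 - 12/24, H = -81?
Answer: 708336007129/3841600 ≈ 1.8439e+5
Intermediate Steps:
I = 17/14 (I = 36*(1/21) - 12*1/24 = 12/7 - 1/2 = 17/14 ≈ 1.2143)
V = -787/1960 (V = (55 + 17/14)/(-81 - 59) = (787/14)/(-140) = (787/14)*(-1/140) = -787/1960 ≈ -0.40153)
(-470 + ((77 - 36) + V))**2 = (-470 + ((77 - 36) - 787/1960))**2 = (-470 + (41 - 787/1960))**2 = (-470 + 79573/1960)**2 = (-841627/1960)**2 = 708336007129/3841600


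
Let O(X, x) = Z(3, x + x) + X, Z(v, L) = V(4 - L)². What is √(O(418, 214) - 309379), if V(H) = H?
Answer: I*√129185 ≈ 359.42*I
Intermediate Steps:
Z(v, L) = (4 - L)²
O(X, x) = X + (-4 + 2*x)² (O(X, x) = (-4 + (x + x))² + X = (-4 + 2*x)² + X = X + (-4 + 2*x)²)
√(O(418, 214) - 309379) = √((418 + 4*(-2 + 214)²) - 309379) = √((418 + 4*212²) - 309379) = √((418 + 4*44944) - 309379) = √((418 + 179776) - 309379) = √(180194 - 309379) = √(-129185) = I*√129185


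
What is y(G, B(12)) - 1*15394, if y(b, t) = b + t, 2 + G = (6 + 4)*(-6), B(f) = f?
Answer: -15444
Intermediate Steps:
G = -62 (G = -2 + (6 + 4)*(-6) = -2 + 10*(-6) = -2 - 60 = -62)
y(G, B(12)) - 1*15394 = (-62 + 12) - 1*15394 = -50 - 15394 = -15444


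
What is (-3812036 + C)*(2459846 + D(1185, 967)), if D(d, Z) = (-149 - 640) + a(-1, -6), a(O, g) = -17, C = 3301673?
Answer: -1255003031520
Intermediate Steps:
D(d, Z) = -806 (D(d, Z) = (-149 - 640) - 17 = -789 - 17 = -806)
(-3812036 + C)*(2459846 + D(1185, 967)) = (-3812036 + 3301673)*(2459846 - 806) = -510363*2459040 = -1255003031520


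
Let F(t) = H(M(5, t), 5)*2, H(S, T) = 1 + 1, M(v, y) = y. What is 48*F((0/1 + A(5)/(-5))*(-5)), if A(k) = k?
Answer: 192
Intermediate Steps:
H(S, T) = 2
F(t) = 4 (F(t) = 2*2 = 4)
48*F((0/1 + A(5)/(-5))*(-5)) = 48*4 = 192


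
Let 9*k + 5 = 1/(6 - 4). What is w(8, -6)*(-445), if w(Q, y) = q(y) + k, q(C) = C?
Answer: 5785/2 ≈ 2892.5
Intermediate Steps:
k = -½ (k = -5/9 + 1/(9*(6 - 4)) = -5/9 + (⅑)/2 = -5/9 + (⅑)*(½) = -5/9 + 1/18 = -½ ≈ -0.50000)
w(Q, y) = -½ + y (w(Q, y) = y - ½ = -½ + y)
w(8, -6)*(-445) = (-½ - 6)*(-445) = -13/2*(-445) = 5785/2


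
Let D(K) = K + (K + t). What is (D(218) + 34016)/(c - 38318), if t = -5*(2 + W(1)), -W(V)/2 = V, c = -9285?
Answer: -34452/47603 ≈ -0.72374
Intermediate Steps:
W(V) = -2*V
t = 0 (t = -5*(2 - 2*1) = -5*(2 - 2) = -5*0 = 0)
D(K) = 2*K (D(K) = K + (K + 0) = K + K = 2*K)
(D(218) + 34016)/(c - 38318) = (2*218 + 34016)/(-9285 - 38318) = (436 + 34016)/(-47603) = 34452*(-1/47603) = -34452/47603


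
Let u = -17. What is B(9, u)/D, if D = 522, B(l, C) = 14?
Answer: 7/261 ≈ 0.026820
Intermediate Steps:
B(9, u)/D = 14/522 = 14*(1/522) = 7/261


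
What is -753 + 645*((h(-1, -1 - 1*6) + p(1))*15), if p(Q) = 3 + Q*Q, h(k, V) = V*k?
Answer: 105672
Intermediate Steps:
p(Q) = 3 + Q²
-753 + 645*((h(-1, -1 - 1*6) + p(1))*15) = -753 + 645*(((-1 - 1*6)*(-1) + (3 + 1²))*15) = -753 + 645*(((-1 - 6)*(-1) + (3 + 1))*15) = -753 + 645*((-7*(-1) + 4)*15) = -753 + 645*((7 + 4)*15) = -753 + 645*(11*15) = -753 + 645*165 = -753 + 106425 = 105672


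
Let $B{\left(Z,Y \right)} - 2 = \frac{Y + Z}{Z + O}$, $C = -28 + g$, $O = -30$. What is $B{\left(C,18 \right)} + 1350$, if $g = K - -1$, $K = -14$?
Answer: $\frac{96015}{71} \approx 1352.3$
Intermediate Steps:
$g = -13$ ($g = -14 - -1 = -14 + 1 = -13$)
$C = -41$ ($C = -28 - 13 = -41$)
$B{\left(Z,Y \right)} = 2 + \frac{Y + Z}{-30 + Z}$ ($B{\left(Z,Y \right)} = 2 + \frac{Y + Z}{Z - 30} = 2 + \frac{Y + Z}{-30 + Z}$)
$B{\left(C,18 \right)} + 1350 = \frac{-60 + 18 + 3 \left(-41\right)}{-30 - 41} + 1350 = \frac{-60 + 18 - 123}{-71} + 1350 = \left(- \frac{1}{71}\right) \left(-165\right) + 1350 = \frac{165}{71} + 1350 = \frac{96015}{71}$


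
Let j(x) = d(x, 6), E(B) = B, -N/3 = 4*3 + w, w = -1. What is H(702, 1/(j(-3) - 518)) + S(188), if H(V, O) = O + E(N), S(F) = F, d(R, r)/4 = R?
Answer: 82149/530 ≈ 155.00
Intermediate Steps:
d(R, r) = 4*R
N = -33 (N = -3*(4*3 - 1) = -3*(12 - 1) = -3*11 = -33)
j(x) = 4*x
H(V, O) = -33 + O (H(V, O) = O - 33 = -33 + O)
H(702, 1/(j(-3) - 518)) + S(188) = (-33 + 1/(4*(-3) - 518)) + 188 = (-33 + 1/(-12 - 518)) + 188 = (-33 + 1/(-530)) + 188 = (-33 - 1/530) + 188 = -17491/530 + 188 = 82149/530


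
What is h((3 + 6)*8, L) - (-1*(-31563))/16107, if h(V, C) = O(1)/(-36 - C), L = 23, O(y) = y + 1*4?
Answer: -1568/767 ≈ -2.0443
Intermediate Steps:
O(y) = 4 + y (O(y) = y + 4 = 4 + y)
h(V, C) = 5/(-36 - C) (h(V, C) = (4 + 1)/(-36 - C) = 5/(-36 - C))
h((3 + 6)*8, L) - (-1*(-31563))/16107 = -5/(36 + 23) - (-1*(-31563))/16107 = -5/59 - 31563/16107 = -5*1/59 - 1*1503/767 = -5/59 - 1503/767 = -1568/767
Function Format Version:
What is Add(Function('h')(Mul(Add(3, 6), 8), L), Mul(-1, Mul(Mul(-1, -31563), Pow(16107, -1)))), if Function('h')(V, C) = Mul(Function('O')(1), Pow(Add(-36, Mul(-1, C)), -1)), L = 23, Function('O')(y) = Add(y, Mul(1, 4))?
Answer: Rational(-1568, 767) ≈ -2.0443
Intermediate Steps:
Function('O')(y) = Add(4, y) (Function('O')(y) = Add(y, 4) = Add(4, y))
Function('h')(V, C) = Mul(5, Pow(Add(-36, Mul(-1, C)), -1)) (Function('h')(V, C) = Mul(Add(4, 1), Pow(Add(-36, Mul(-1, C)), -1)) = Mul(5, Pow(Add(-36, Mul(-1, C)), -1)))
Add(Function('h')(Mul(Add(3, 6), 8), L), Mul(-1, Mul(Mul(-1, -31563), Pow(16107, -1)))) = Add(Mul(-5, Pow(Add(36, 23), -1)), Mul(-1, Mul(Mul(-1, -31563), Pow(16107, -1)))) = Add(Mul(-5, Pow(59, -1)), Mul(-1, Mul(31563, Rational(1, 16107)))) = Add(Mul(-5, Rational(1, 59)), Mul(-1, Rational(1503, 767))) = Add(Rational(-5, 59), Rational(-1503, 767)) = Rational(-1568, 767)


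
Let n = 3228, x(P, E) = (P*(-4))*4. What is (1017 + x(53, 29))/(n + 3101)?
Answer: 169/6329 ≈ 0.026702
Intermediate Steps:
x(P, E) = -16*P (x(P, E) = -4*P*4 = -16*P)
(1017 + x(53, 29))/(n + 3101) = (1017 - 16*53)/(3228 + 3101) = (1017 - 848)/6329 = 169*(1/6329) = 169/6329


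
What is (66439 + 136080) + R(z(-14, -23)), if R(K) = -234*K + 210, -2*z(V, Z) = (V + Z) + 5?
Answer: 198985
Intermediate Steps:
z(V, Z) = -5/2 - V/2 - Z/2 (z(V, Z) = -((V + Z) + 5)/2 = -(5 + V + Z)/2 = -5/2 - V/2 - Z/2)
R(K) = 210 - 234*K
(66439 + 136080) + R(z(-14, -23)) = (66439 + 136080) + (210 - 234*(-5/2 - 1/2*(-14) - 1/2*(-23))) = 202519 + (210 - 234*(-5/2 + 7 + 23/2)) = 202519 + (210 - 234*16) = 202519 + (210 - 3744) = 202519 - 3534 = 198985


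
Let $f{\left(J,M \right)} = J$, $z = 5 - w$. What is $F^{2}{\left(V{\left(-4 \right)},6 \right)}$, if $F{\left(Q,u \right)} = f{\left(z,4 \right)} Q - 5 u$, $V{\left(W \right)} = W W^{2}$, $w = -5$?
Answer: $448900$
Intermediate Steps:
$V{\left(W \right)} = W^{3}$
$z = 10$ ($z = 5 - -5 = 5 + 5 = 10$)
$F{\left(Q,u \right)} = - 5 u + 10 Q$ ($F{\left(Q,u \right)} = 10 Q - 5 u = - 5 u + 10 Q$)
$F^{2}{\left(V{\left(-4 \right)},6 \right)} = \left(\left(-5\right) 6 + 10 \left(-4\right)^{3}\right)^{2} = \left(-30 + 10 \left(-64\right)\right)^{2} = \left(-30 - 640\right)^{2} = \left(-670\right)^{2} = 448900$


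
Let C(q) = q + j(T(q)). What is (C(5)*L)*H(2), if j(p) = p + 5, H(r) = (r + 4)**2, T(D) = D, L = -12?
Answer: -6480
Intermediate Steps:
H(r) = (4 + r)**2
j(p) = 5 + p
C(q) = 5 + 2*q (C(q) = q + (5 + q) = 5 + 2*q)
(C(5)*L)*H(2) = ((5 + 2*5)*(-12))*(4 + 2)**2 = ((5 + 10)*(-12))*6**2 = (15*(-12))*36 = -180*36 = -6480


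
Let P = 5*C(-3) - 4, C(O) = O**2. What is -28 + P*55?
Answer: 2227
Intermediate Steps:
P = 41 (P = 5*(-3)**2 - 4 = 5*9 - 4 = 45 - 4 = 41)
-28 + P*55 = -28 + 41*55 = -28 + 2255 = 2227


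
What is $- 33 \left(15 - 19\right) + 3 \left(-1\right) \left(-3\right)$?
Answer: $141$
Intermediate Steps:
$- 33 \left(15 - 19\right) + 3 \left(-1\right) \left(-3\right) = \left(-33\right) \left(-4\right) - -9 = 132 + 9 = 141$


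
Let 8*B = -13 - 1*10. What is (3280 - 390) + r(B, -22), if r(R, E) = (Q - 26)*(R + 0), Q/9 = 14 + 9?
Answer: 18957/8 ≈ 2369.6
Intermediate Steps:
Q = 207 (Q = 9*(14 + 9) = 9*23 = 207)
B = -23/8 (B = (-13 - 1*10)/8 = (-13 - 10)/8 = (⅛)*(-23) = -23/8 ≈ -2.8750)
r(R, E) = 181*R (r(R, E) = (207 - 26)*(R + 0) = 181*R)
(3280 - 390) + r(B, -22) = (3280 - 390) + 181*(-23/8) = 2890 - 4163/8 = 18957/8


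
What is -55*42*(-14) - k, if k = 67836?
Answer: -35496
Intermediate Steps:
-55*42*(-14) - k = -55*42*(-14) - 1*67836 = -2310*(-14) - 67836 = 32340 - 67836 = -35496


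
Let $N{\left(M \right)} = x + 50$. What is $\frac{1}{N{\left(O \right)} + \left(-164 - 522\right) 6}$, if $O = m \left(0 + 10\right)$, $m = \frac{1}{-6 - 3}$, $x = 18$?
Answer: $- \frac{1}{4048} \approx -0.00024704$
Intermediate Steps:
$m = - \frac{1}{9}$ ($m = \frac{1}{-9} = - \frac{1}{9} \approx -0.11111$)
$O = - \frac{10}{9}$ ($O = - \frac{0 + 10}{9} = \left(- \frac{1}{9}\right) 10 = - \frac{10}{9} \approx -1.1111$)
$N{\left(M \right)} = 68$ ($N{\left(M \right)} = 18 + 50 = 68$)
$\frac{1}{N{\left(O \right)} + \left(-164 - 522\right) 6} = \frac{1}{68 + \left(-164 - 522\right) 6} = \frac{1}{68 - 4116} = \frac{1}{-4048} = - \frac{1}{4048}$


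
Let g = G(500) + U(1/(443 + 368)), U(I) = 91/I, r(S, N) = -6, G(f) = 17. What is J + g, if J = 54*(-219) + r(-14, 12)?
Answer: 61986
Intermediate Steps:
J = -11832 (J = 54*(-219) - 6 = -11826 - 6 = -11832)
g = 73818 (g = 17 + 91/(1/(443 + 368)) = 17 + 91/(1/811) = 17 + 91*811 = 17 + 73801 = 73818)
J + g = -11832 + 73818 = 61986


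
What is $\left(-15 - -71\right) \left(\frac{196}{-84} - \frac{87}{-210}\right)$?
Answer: $- \frac{1612}{15} \approx -107.47$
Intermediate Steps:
$\left(-15 - -71\right) \left(\frac{196}{-84} - \frac{87}{-210}\right) = \left(-15 + \left(-131 + 202\right)\right) \left(196 \left(- \frac{1}{84}\right) - - \frac{29}{70}\right) = \left(-15 + 71\right) \left(- \frac{7}{3} + \frac{29}{70}\right) = 56 \left(- \frac{403}{210}\right) = - \frac{1612}{15}$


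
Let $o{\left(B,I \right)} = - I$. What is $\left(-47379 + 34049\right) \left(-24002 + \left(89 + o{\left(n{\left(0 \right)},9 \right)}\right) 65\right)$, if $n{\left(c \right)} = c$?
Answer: $250630660$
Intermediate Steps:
$\left(-47379 + 34049\right) \left(-24002 + \left(89 + o{\left(n{\left(0 \right)},9 \right)}\right) 65\right) = \left(-47379 + 34049\right) \left(-24002 + \left(89 - 9\right) 65\right) = - 13330 \left(-24002 + \left(89 - 9\right) 65\right) = - 13330 \left(-24002 + 80 \cdot 65\right) = - 13330 \left(-24002 + 5200\right) = \left(-13330\right) \left(-18802\right) = 250630660$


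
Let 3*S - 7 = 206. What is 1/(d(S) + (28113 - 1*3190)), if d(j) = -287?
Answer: 1/24636 ≈ 4.0591e-5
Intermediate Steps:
S = 71 (S = 7/3 + (⅓)*206 = 7/3 + 206/3 = 71)
1/(d(S) + (28113 - 1*3190)) = 1/(-287 + (28113 - 1*3190)) = 1/(-287 + (28113 - 3190)) = 1/(-287 + 24923) = 1/24636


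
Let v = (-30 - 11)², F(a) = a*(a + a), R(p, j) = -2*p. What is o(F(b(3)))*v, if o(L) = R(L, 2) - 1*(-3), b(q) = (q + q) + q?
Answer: -539601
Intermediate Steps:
b(q) = 3*q (b(q) = 2*q + q = 3*q)
F(a) = 2*a² (F(a) = a*(2*a) = 2*a²)
o(L) = 3 - 2*L (o(L) = -2*L - 1*(-3) = -2*L + 3 = 3 - 2*L)
v = 1681 (v = (-41)² = 1681)
o(F(b(3)))*v = (3 - 4*(3*3)²)*1681 = (3 - 4*9²)*1681 = (3 - 4*81)*1681 = (3 - 2*162)*1681 = (3 - 324)*1681 = -321*1681 = -539601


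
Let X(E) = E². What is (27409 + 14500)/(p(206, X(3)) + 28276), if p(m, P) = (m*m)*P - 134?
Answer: 41909/410066 ≈ 0.10220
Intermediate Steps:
p(m, P) = -134 + P*m² (p(m, P) = m²*P - 134 = P*m² - 134 = -134 + P*m²)
(27409 + 14500)/(p(206, X(3)) + 28276) = (27409 + 14500)/((-134 + 3²*206²) + 28276) = 41909/((-134 + 9*42436) + 28276) = 41909/((-134 + 381924) + 28276) = 41909/(381790 + 28276) = 41909/410066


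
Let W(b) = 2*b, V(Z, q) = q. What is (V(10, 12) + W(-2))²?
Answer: 64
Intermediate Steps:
(V(10, 12) + W(-2))² = (12 + 2*(-2))² = (12 - 4)² = 8² = 64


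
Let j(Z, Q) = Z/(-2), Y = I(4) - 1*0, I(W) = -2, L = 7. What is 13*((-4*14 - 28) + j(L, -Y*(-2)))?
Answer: -2275/2 ≈ -1137.5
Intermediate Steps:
Y = -2 (Y = -2 - 1*0 = -2 + 0 = -2)
j(Z, Q) = -Z/2 (j(Z, Q) = Z*(-½) = -Z/2)
13*((-4*14 - 28) + j(L, -Y*(-2))) = 13*((-4*14 - 28) - ½*7) = 13*((-56 - 28) - 7/2) = 13*(-84 - 7/2) = 13*(-175/2) = -2275/2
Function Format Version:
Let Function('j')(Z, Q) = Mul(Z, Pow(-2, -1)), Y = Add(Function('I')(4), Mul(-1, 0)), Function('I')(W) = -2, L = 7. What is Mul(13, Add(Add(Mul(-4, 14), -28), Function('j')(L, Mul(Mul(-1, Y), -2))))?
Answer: Rational(-2275, 2) ≈ -1137.5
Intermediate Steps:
Y = -2 (Y = Add(-2, Mul(-1, 0)) = Add(-2, 0) = -2)
Function('j')(Z, Q) = Mul(Rational(-1, 2), Z) (Function('j')(Z, Q) = Mul(Z, Rational(-1, 2)) = Mul(Rational(-1, 2), Z))
Mul(13, Add(Add(Mul(-4, 14), -28), Function('j')(L, Mul(Mul(-1, Y), -2)))) = Mul(13, Add(Add(Mul(-4, 14), -28), Mul(Rational(-1, 2), 7))) = Mul(13, Add(Add(-56, -28), Rational(-7, 2))) = Mul(13, Add(-84, Rational(-7, 2))) = Mul(13, Rational(-175, 2)) = Rational(-2275, 2)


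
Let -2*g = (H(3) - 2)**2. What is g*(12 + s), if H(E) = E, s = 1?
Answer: -13/2 ≈ -6.5000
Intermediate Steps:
g = -1/2 (g = -(3 - 2)**2/2 = -1/2*1**2 = -1/2*1 = -1/2 ≈ -0.50000)
g*(12 + s) = -(12 + 1)/2 = -1/2*13 = -13/2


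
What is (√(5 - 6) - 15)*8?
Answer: -120 + 8*I ≈ -120.0 + 8.0*I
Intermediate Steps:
(√(5 - 6) - 15)*8 = (√(-1) - 15)*8 = (I - 15)*8 = (-15 + I)*8 = -120 + 8*I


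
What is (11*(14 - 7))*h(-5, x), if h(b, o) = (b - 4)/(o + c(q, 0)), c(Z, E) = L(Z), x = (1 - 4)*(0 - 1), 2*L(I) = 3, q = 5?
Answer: -154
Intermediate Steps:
L(I) = 3/2 (L(I) = (1/2)*3 = 3/2)
x = 3 (x = -3*(-1) = 3)
c(Z, E) = 3/2
h(b, o) = (-4 + b)/(3/2 + o) (h(b, o) = (b - 4)/(o + 3/2) = (-4 + b)/(3/2 + o))
(11*(14 - 7))*h(-5, x) = (11*(14 - 7))*(2*(-4 - 5)/(3 + 2*3)) = (11*7)*(2*(-9)/(3 + 6)) = 77*(2*(-9)/9) = 77*(2*(1/9)*(-9)) = 77*(-2) = -154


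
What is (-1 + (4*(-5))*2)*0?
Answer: 0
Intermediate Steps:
(-1 + (4*(-5))*2)*0 = (-1 - 20*2)*0 = (-1 - 40)*0 = -41*0 = 0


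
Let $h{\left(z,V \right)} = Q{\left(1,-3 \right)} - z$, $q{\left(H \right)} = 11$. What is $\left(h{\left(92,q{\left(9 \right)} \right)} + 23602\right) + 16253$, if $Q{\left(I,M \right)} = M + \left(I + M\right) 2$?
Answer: $39756$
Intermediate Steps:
$Q{\left(I,M \right)} = 2 I + 3 M$ ($Q{\left(I,M \right)} = M + \left(2 I + 2 M\right) = 2 I + 3 M$)
$h{\left(z,V \right)} = -7 - z$ ($h{\left(z,V \right)} = \left(2 \cdot 1 + 3 \left(-3\right)\right) - z = \left(2 - 9\right) - z = -7 - z$)
$\left(h{\left(92,q{\left(9 \right)} \right)} + 23602\right) + 16253 = \left(\left(-7 - 92\right) + 23602\right) + 16253 = \left(-99 + 23602\right) + 16253 = 23503 + 16253 = 39756$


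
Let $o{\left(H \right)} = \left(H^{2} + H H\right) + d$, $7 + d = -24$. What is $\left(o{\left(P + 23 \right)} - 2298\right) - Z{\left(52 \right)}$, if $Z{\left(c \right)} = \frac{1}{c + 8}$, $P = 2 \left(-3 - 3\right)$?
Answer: $- \frac{125221}{60} \approx -2087.0$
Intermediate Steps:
$d = -31$ ($d = -7 - 24 = -31$)
$P = -12$ ($P = 2 \left(-6\right) = -12$)
$Z{\left(c \right)} = \frac{1}{8 + c}$
$o{\left(H \right)} = -31 + 2 H^{2}$ ($o{\left(H \right)} = \left(H^{2} + H H\right) - 31 = \left(H^{2} + H^{2}\right) - 31 = 2 H^{2} - 31 = -31 + 2 H^{2}$)
$\left(o{\left(P + 23 \right)} - 2298\right) - Z{\left(52 \right)} = \left(\left(-31 + 2 \left(-12 + 23\right)^{2}\right) - 2298\right) - \frac{1}{8 + 52} = \left(\left(-31 + 2 \cdot 11^{2}\right) - 2298\right) - \frac{1}{60} = \left(\left(-31 + 2 \cdot 121\right) - 2298\right) - \frac{1}{60} = \left(\left(-31 + 242\right) - 2298\right) - \frac{1}{60} = \left(211 - 2298\right) - \frac{1}{60} = -2087 - \frac{1}{60} = - \frac{125221}{60}$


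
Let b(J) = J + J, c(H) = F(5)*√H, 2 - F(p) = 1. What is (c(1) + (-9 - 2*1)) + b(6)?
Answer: 2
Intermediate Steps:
F(p) = 1 (F(p) = 2 - 1*1 = 2 - 1 = 1)
c(H) = √H (c(H) = 1*√H = √H)
b(J) = 2*J
(c(1) + (-9 - 2*1)) + b(6) = (√1 + (-9 - 2*1)) + 2*6 = (1 + (-9 - 2)) + 12 = (1 - 11) + 12 = -10 + 12 = 2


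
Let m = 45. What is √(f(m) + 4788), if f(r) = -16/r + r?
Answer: √1087345/15 ≈ 69.517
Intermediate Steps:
f(r) = r - 16/r
√(f(m) + 4788) = √((45 - 16/45) + 4788) = √(2009/45 + 4788) = √(217469/45) = √1087345/15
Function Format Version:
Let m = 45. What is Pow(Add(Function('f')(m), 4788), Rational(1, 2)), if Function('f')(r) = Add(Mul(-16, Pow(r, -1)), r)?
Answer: Mul(Rational(1, 15), Pow(1087345, Rational(1, 2))) ≈ 69.517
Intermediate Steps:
Function('f')(r) = Add(r, Mul(-16, Pow(r, -1)))
Pow(Add(Function('f')(m), 4788), Rational(1, 2)) = Pow(Add(Add(45, Mul(-16, Pow(45, -1))), 4788), Rational(1, 2)) = Pow(Add(Add(45, Mul(-16, Rational(1, 45))), 4788), Rational(1, 2)) = Pow(Add(Add(45, Rational(-16, 45)), 4788), Rational(1, 2)) = Pow(Add(Rational(2009, 45), 4788), Rational(1, 2)) = Pow(Rational(217469, 45), Rational(1, 2)) = Mul(Rational(1, 15), Pow(1087345, Rational(1, 2)))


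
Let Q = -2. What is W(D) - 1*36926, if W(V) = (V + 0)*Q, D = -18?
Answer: -36890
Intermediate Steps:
W(V) = -2*V (W(V) = (V + 0)*(-2) = V*(-2) = -2*V)
W(D) - 1*36926 = -2*(-18) - 1*36926 = 36 - 36926 = -36890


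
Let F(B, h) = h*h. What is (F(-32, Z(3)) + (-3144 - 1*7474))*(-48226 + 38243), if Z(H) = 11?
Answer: 104791551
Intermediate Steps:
F(B, h) = h²
(F(-32, Z(3)) + (-3144 - 1*7474))*(-48226 + 38243) = (11² + (-3144 - 1*7474))*(-48226 + 38243) = (121 + (-3144 - 7474))*(-9983) = (121 - 10618)*(-9983) = -10497*(-9983) = 104791551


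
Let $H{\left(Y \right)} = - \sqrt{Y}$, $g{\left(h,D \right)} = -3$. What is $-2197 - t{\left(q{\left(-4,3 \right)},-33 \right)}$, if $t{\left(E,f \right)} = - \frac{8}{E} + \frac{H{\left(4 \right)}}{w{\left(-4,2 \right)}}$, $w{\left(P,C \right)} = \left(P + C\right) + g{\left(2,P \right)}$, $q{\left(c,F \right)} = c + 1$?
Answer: $- \frac{33001}{15} \approx -2200.1$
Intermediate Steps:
$q{\left(c,F \right)} = 1 + c$
$w{\left(P,C \right)} = -3 + C + P$ ($w{\left(P,C \right)} = \left(P + C\right) - 3 = \left(C + P\right) - 3 = -3 + C + P$)
$t{\left(E,f \right)} = \frac{2}{5} - \frac{8}{E}$ ($t{\left(E,f \right)} = - \frac{8}{E} + \frac{\left(-1\right) \sqrt{4}}{-3 + 2 - 4} = - \frac{8}{E} + \frac{\left(-1\right) 2}{-5} = - \frac{8}{E} - - \frac{2}{5} = - \frac{8}{E} + \frac{2}{5} = \frac{2}{5} - \frac{8}{E}$)
$-2197 - t{\left(q{\left(-4,3 \right)},-33 \right)} = -2197 - \left(\frac{2}{5} - \frac{8}{1 - 4}\right) = -2197 - \left(\frac{2}{5} - \frac{8}{-3}\right) = -2197 - \left(\frac{2}{5} - - \frac{8}{3}\right) = -2197 - \left(\frac{2}{5} + \frac{8}{3}\right) = -2197 - \frac{46}{15} = - \frac{33001}{15}$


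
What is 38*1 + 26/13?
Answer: 40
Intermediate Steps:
38*1 + 26/13 = 38 + 26*(1/13) = 38 + 2 = 40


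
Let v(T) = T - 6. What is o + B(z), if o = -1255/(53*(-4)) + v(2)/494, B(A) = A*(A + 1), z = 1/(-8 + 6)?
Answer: 148235/26182 ≈ 5.6617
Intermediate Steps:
v(T) = -6 + T
z = -½ (z = 1/(-2) = -½ ≈ -0.50000)
B(A) = A*(1 + A)
o = 309561/52364 (o = -1255/(53*(-4)) + (-6 + 2)/494 = -1255/(-212) - 4*1/494 = -1255*(-1/212) - 2/247 = 1255/212 - 2/247 = 309561/52364 ≈ 5.9117)
o + B(z) = 309561/52364 - (1 - ½)/2 = 309561/52364 - ½*½ = 309561/52364 - ¼ = 148235/26182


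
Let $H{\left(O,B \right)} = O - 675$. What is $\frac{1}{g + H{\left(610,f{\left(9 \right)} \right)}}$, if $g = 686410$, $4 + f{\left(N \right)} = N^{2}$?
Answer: $\frac{1}{686345} \approx 1.457 \cdot 10^{-6}$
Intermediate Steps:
$f{\left(N \right)} = -4 + N^{2}$
$H{\left(O,B \right)} = -675 + O$
$\frac{1}{g + H{\left(610,f{\left(9 \right)} \right)}} = \frac{1}{686410 + \left(-675 + 610\right)} = \frac{1}{686410 - 65} = \frac{1}{686345}$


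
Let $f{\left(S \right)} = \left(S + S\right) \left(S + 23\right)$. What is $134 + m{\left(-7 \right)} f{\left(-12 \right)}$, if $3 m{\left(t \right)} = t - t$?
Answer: $134$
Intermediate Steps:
$m{\left(t \right)} = 0$ ($m{\left(t \right)} = \frac{t - t}{3} = \frac{1}{3} \cdot 0 = 0$)
$f{\left(S \right)} = 2 S \left(23 + S\right)$
$134 + m{\left(-7 \right)} f{\left(-12 \right)} = 134 + 0 \cdot 2 \left(-12\right) \left(23 - 12\right) = 134 + 0 \cdot 2 \left(-12\right) 11 = 134 + 0 \left(-264\right) = 134 + 0 = 134$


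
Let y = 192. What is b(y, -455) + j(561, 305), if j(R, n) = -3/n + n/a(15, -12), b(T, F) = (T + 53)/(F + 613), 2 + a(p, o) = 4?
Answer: 3711613/24095 ≈ 154.04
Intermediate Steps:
a(p, o) = 2 (a(p, o) = -2 + 4 = 2)
b(T, F) = (53 + T)/(613 + F)
j(R, n) = n/2 - 3/n (j(R, n) = -3/n + n/2 = n/2 - 3/n)
b(y, -455) + j(561, 305) = (53 + 192)/(613 - 455) + ((½)*305 - 3/305) = 245/158 + (305/2 - 3*1/305) = (1/158)*245 + (305/2 - 3/305) = 245/158 + 93019/610 = 3711613/24095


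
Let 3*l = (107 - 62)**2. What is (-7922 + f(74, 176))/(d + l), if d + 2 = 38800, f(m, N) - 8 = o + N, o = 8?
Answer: -7730/39473 ≈ -0.19583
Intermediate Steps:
f(m, N) = 16 + N (f(m, N) = 8 + (8 + N) = 16 + N)
d = 38798 (d = -2 + 38800 = 38798)
l = 675 (l = (107 - 62)**2/3 = (1/3)*45**2 = (1/3)*2025 = 675)
(-7922 + f(74, 176))/(d + l) = (-7922 + (16 + 176))/(38798 + 675) = (-7922 + 192)/39473 = -7730*1/39473 = -7730/39473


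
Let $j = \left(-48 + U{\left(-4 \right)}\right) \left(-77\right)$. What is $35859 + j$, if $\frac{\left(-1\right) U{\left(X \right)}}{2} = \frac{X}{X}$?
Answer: $39709$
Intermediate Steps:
$U{\left(X \right)} = -2$ ($U{\left(X \right)} = - 2 \frac{X}{X} = \left(-2\right) 1 = -2$)
$j = 3850$ ($j = \left(-48 - 2\right) \left(-77\right) = \left(-50\right) \left(-77\right) = 3850$)
$35859 + j = 35859 + 3850 = 39709$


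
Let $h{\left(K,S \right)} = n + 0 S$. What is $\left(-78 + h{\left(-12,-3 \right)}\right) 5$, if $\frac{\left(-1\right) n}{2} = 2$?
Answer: $-410$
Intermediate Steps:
$n = -4$ ($n = \left(-2\right) 2 = -4$)
$h{\left(K,S \right)} = -4$ ($h{\left(K,S \right)} = -4 + 0 S = -4 + 0 = -4$)
$\left(-78 + h{\left(-12,-3 \right)}\right) 5 = \left(-78 - 4\right) 5 = \left(-82\right) 5 = -410$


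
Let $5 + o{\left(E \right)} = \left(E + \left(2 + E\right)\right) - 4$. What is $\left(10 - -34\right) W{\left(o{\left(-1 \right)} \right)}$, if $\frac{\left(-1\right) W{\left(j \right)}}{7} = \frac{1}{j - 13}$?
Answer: $14$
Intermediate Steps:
$o{\left(E \right)} = -7 + 2 E$ ($o{\left(E \right)} = -5 + \left(\left(E + \left(2 + E\right)\right) - 4\right) = -5 + \left(\left(2 + 2 E\right) - 4\right) = -5 + \left(-2 + 2 E\right) = -7 + 2 E$)
$W{\left(j \right)} = - \frac{7}{-13 + j}$ ($W{\left(j \right)} = - \frac{7}{j - 13} = - \frac{7}{-13 + j}$)
$\left(10 - -34\right) W{\left(o{\left(-1 \right)} \right)} = \left(10 - -34\right) \left(- \frac{7}{-13 + \left(-7 + 2 \left(-1\right)\right)}\right) = \left(10 + 34\right) \left(- \frac{7}{-13 - 9}\right) = 44 \left(- \frac{7}{-13 - 9}\right) = 44 \left(- \frac{7}{-22}\right) = 44 \left(\left(-7\right) \left(- \frac{1}{22}\right)\right) = 44 \cdot \frac{7}{22} = 14$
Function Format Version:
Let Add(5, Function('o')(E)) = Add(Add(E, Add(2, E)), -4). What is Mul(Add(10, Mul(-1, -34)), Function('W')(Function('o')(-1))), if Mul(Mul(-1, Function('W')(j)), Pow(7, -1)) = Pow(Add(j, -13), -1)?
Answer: 14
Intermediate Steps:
Function('o')(E) = Add(-7, Mul(2, E)) (Function('o')(E) = Add(-5, Add(Add(E, Add(2, E)), -4)) = Add(-5, Add(Add(2, Mul(2, E)), -4)) = Add(-5, Add(-2, Mul(2, E))) = Add(-7, Mul(2, E)))
Function('W')(j) = Mul(-7, Pow(Add(-13, j), -1)) (Function('W')(j) = Mul(-7, Pow(Add(j, -13), -1)) = Mul(-7, Pow(Add(-13, j), -1)))
Mul(Add(10, Mul(-1, -34)), Function('W')(Function('o')(-1))) = Mul(Add(10, Mul(-1, -34)), Mul(-7, Pow(Add(-13, Add(-7, Mul(2, -1))), -1))) = Mul(Add(10, 34), Mul(-7, Pow(Add(-13, Add(-7, -2)), -1))) = Mul(44, Mul(-7, Pow(Add(-13, -9), -1))) = Mul(44, Mul(-7, Pow(-22, -1))) = Mul(44, Mul(-7, Rational(-1, 22))) = Mul(44, Rational(7, 22)) = 14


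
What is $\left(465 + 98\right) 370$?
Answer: $208310$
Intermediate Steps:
$\left(465 + 98\right) 370 = 563 \cdot 370 = 208310$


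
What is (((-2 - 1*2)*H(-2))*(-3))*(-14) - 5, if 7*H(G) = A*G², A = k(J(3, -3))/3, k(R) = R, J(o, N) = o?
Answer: -101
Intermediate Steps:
A = 1 (A = 3/3 = 3*(⅓) = 1)
H(G) = G²/7 (H(G) = (1*G²)/7 = G²/7)
(((-2 - 1*2)*H(-2))*(-3))*(-14) - 5 = (((-2 - 1*2)*((⅐)*(-2)²))*(-3))*(-14) - 5 = (((-2 - 2)*((⅐)*4))*(-3))*(-14) - 5 = (-4*4/7*(-3))*(-14) - 5 = -16/7*(-3)*(-14) - 5 = (48/7)*(-14) - 5 = -96 - 5 = -101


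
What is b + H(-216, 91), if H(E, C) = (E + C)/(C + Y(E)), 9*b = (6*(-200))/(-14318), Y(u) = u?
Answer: 21677/21477 ≈ 1.0093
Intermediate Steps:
b = 200/21477 (b = ((6*(-200))/(-14318))/9 = (-1200*(-1/14318))/9 = (⅑)*(600/7159) = 200/21477 ≈ 0.0093123)
H(E, C) = 1 (H(E, C) = (E + C)/(C + E) = (C + E)/(C + E) = 1)
b + H(-216, 91) = 200/21477 + 1 = 21677/21477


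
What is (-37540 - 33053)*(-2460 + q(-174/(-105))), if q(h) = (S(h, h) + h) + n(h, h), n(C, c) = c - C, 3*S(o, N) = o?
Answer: 6072598108/35 ≈ 1.7350e+8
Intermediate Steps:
S(o, N) = o/3
q(h) = 4*h/3 (q(h) = (h/3 + h) + (h - h) = 4*h/3 + 0 = 4*h/3)
(-37540 - 33053)*(-2460 + q(-174/(-105))) = (-37540 - 33053)*(-2460 + 4*(-174/(-105))/3) = -70593*(-2460 + 4*(-174*(-1/105))/3) = -70593*(-2460 + (4/3)*(58/35)) = -70593*(-2460 + 232/105) = -70593*(-258068/105) = 6072598108/35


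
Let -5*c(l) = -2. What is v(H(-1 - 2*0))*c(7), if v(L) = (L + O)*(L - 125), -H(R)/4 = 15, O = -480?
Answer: 39960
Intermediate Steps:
c(l) = 2/5 (c(l) = -1/5*(-2) = 2/5)
H(R) = -60 (H(R) = -4*15 = -60)
v(L) = (-480 + L)*(-125 + L) (v(L) = (L - 480)*(L - 125) = (-480 + L)*(-125 + L))
v(H(-1 - 2*0))*c(7) = (60000 + (-60)**2 - 605*(-60))*(2/5) = (60000 + 3600 + 36300)*(2/5) = 99900*(2/5) = 39960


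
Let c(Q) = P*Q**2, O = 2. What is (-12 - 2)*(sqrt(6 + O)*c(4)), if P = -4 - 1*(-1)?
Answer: 1344*sqrt(2) ≈ 1900.7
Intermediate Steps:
P = -3 (P = -4 + 1 = -3)
c(Q) = -3*Q**2
(-12 - 2)*(sqrt(6 + O)*c(4)) = (-12 - 2)*(sqrt(6 + 2)*(-3*4**2)) = -14*sqrt(8)*(-3*16) = -14*2*sqrt(2)*(-48) = -(-1344)*sqrt(2) = 1344*sqrt(2)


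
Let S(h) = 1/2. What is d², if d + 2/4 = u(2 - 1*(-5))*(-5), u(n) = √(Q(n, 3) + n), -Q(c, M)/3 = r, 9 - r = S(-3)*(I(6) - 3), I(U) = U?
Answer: -1549/4 + 5*I*√62/2 ≈ -387.25 + 19.685*I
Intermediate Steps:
S(h) = ½
r = 15/2 (r = 9 - (6 - 3)/2 = 9 - 3/2 = 15/2 ≈ 7.5000)
Q(c, M) = -45/2 (Q(c, M) = -3*15/2 = -45/2)
u(n) = √(-45/2 + n)
d = -½ - 5*I*√62/2 (d = -½ + (√(-90 + 4*(2 - 1*(-5)))/2)*(-5) = -½ + (√(-90 + 4*(2 + 5))/2)*(-5) = -½ + (√(-90 + 4*7)/2)*(-5) = -½ + (√(-90 + 28)/2)*(-5) = -½ + (√(-62)/2)*(-5) = -½ + ((I*√62)/2)*(-5) = -½ + (I*√62/2)*(-5) = -½ - 5*I*√62/2 ≈ -0.5 - 19.685*I)
d² = (-½ - 5*I*√62/2)²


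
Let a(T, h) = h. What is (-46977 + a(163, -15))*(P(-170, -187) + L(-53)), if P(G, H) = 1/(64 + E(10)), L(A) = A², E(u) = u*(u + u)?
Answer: -132000706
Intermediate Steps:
E(u) = 2*u² (E(u) = u*(2*u) = 2*u²)
P(G, H) = 1/264 (P(G, H) = 1/(64 + 2*10²) = 1/(64 + 2*100) = 1/(64 + 200) = 1/264)
(-46977 + a(163, -15))*(P(-170, -187) + L(-53)) = (-46977 - 15)*(1/264 + (-53)²) = -46992*(1/264 + 2809) = -46992*741577/264 = -132000706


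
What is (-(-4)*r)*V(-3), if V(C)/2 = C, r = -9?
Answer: 216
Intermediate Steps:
V(C) = 2*C
(-(-4)*r)*V(-3) = (-(-4)*(-9))*(2*(-3)) = -4*9*(-6) = -36*(-6) = 216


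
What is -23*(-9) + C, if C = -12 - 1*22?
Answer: 173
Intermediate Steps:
C = -34 (C = -12 - 22 = -34)
-23*(-9) + C = -23*(-9) - 34 = 207 - 34 = 173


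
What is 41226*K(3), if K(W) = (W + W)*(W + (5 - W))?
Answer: 1236780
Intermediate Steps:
K(W) = 10*W (K(W) = (2*W)*5 = 10*W)
41226*K(3) = 41226*(10*3) = 41226*30 = 1236780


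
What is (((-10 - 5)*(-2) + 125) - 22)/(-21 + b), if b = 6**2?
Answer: 133/15 ≈ 8.8667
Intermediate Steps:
b = 36
(((-10 - 5)*(-2) + 125) - 22)/(-21 + b) = (((-10 - 5)*(-2) + 125) - 22)/(-21 + 36) = ((-15*(-2) + 125) - 22)/15 = ((30 + 125) - 22)/15 = (155 - 22)/15 = (1/15)*133 = 133/15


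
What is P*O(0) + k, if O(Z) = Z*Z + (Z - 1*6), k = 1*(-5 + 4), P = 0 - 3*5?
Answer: 89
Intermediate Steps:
P = -15 (P = 0 - 15 = -15)
k = -1 (k = 1*(-1) = -1)
O(Z) = -6 + Z + Z² (O(Z) = Z² + (Z - 6) = Z² + (-6 + Z) = -6 + Z + Z²)
P*O(0) + k = -15*(-6 + 0 + 0²) - 1 = -15*(-6 + 0 + 0) - 1 = -15*(-6) - 1 = 90 - 1 = 89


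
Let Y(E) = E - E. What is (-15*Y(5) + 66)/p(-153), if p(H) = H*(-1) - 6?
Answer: 22/49 ≈ 0.44898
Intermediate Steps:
Y(E) = 0
p(H) = -6 - H (p(H) = -H - 6 = -6 - H)
(-15*Y(5) + 66)/p(-153) = (-15*0 + 66)/(-6 - 1*(-153)) = (0 + 66)/(-6 + 153) = 66/147 = 66*(1/147) = 22/49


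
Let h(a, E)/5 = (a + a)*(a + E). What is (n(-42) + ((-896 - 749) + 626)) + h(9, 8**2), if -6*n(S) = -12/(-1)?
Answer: 5549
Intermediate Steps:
n(S) = -2 (n(S) = -(-2)/(-1) = -(-2)*(-1) = -1/6*12 = -2)
h(a, E) = 10*a*(E + a) (h(a, E) = 5*((a + a)*(a + E)) = 5*((2*a)*(E + a)) = 5*(2*a*(E + a)) = 10*a*(E + a))
(n(-42) + ((-896 - 749) + 626)) + h(9, 8**2) = (-2 + ((-896 - 749) + 626)) + 10*9*(8**2 + 9) = (-2 + (-1645 + 626)) + 10*9*(64 + 9) = (-2 - 1019) + 10*9*73 = -1021 + 6570 = 5549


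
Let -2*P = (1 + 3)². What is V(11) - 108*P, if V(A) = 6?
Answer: 870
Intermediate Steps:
P = -8 (P = -(1 + 3)²/2 = -½*4² = -½*16 = -8)
V(11) - 108*P = 6 - 108*(-8) = 6 + 864 = 870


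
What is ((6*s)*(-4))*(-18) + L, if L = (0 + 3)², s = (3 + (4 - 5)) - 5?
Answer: -1287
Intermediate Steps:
s = -3 (s = (3 - 1) - 5 = 2 - 5 = -3)
L = 9 (L = 3² = 9)
((6*s)*(-4))*(-18) + L = ((6*(-3))*(-4))*(-18) + 9 = -18*(-4)*(-18) + 9 = 72*(-18) + 9 = -1296 + 9 = -1287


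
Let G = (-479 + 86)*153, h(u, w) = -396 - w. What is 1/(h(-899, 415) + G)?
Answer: -1/60940 ≈ -1.6410e-5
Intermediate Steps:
G = -60129 (G = -393*153 = -60129)
1/(h(-899, 415) + G) = 1/((-396 - 1*415) - 60129) = 1/((-396 - 415) - 60129) = 1/(-811 - 60129) = 1/(-60940) = -1/60940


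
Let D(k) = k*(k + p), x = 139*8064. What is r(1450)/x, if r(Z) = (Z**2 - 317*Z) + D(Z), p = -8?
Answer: 1866875/560448 ≈ 3.3310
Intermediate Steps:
x = 1120896
D(k) = k*(-8 + k) (D(k) = k*(k - 8) = k*(-8 + k))
r(Z) = Z**2 - 317*Z + Z*(-8 + Z) (r(Z) = (Z**2 - 317*Z) + Z*(-8 + Z) = Z**2 - 317*Z + Z*(-8 + Z))
r(1450)/x = (1450*(-325 + 2*1450))/1120896 = (1450*(-325 + 2900))*(1/1120896) = (1450*2575)*(1/1120896) = 3733750*(1/1120896) = 1866875/560448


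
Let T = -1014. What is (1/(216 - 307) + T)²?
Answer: 8514675625/8281 ≈ 1.0282e+6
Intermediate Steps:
(1/(216 - 307) + T)² = (1/(216 - 307) - 1014)² = (1/(-91) - 1014)² = (-1/91 - 1014)² = (-92275/91)² = 8514675625/8281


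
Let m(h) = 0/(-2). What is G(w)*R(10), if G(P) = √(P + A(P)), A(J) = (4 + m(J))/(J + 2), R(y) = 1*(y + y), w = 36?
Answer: 140*√266/19 ≈ 120.18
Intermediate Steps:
R(y) = 2*y (R(y) = 1*(2*y) = 2*y)
m(h) = 0 (m(h) = 0*(-½) = 0)
A(J) = 4/(2 + J) (A(J) = (4 + 0)/(J + 2) = 4/(2 + J))
G(P) = √(P + 4/(2 + P))
G(w)*R(10) = √((4 + 36*(2 + 36))/(2 + 36))*(2*10) = √((4 + 36*38)/38)*20 = √((4 + 1368)/38)*20 = √((1/38)*1372)*20 = √(686/19)*20 = (7*√266/19)*20 = 140*√266/19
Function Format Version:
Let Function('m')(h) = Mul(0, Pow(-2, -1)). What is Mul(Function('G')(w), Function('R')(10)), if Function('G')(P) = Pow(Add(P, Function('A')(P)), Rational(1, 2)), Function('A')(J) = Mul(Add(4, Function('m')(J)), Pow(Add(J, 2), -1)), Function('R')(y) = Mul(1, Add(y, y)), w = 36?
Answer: Mul(Rational(140, 19), Pow(266, Rational(1, 2))) ≈ 120.18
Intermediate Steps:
Function('R')(y) = Mul(2, y) (Function('R')(y) = Mul(1, Mul(2, y)) = Mul(2, y))
Function('m')(h) = 0 (Function('m')(h) = Mul(0, Rational(-1, 2)) = 0)
Function('A')(J) = Mul(4, Pow(Add(2, J), -1)) (Function('A')(J) = Mul(Add(4, 0), Pow(Add(J, 2), -1)) = Mul(4, Pow(Add(2, J), -1)))
Function('G')(P) = Pow(Add(P, Mul(4, Pow(Add(2, P), -1))), Rational(1, 2))
Mul(Function('G')(w), Function('R')(10)) = Mul(Pow(Mul(Pow(Add(2, 36), -1), Add(4, Mul(36, Add(2, 36)))), Rational(1, 2)), Mul(2, 10)) = Mul(Pow(Mul(Pow(38, -1), Add(4, Mul(36, 38))), Rational(1, 2)), 20) = Mul(Pow(Mul(Rational(1, 38), Add(4, 1368)), Rational(1, 2)), 20) = Mul(Pow(Mul(Rational(1, 38), 1372), Rational(1, 2)), 20) = Mul(Pow(Rational(686, 19), Rational(1, 2)), 20) = Mul(Mul(Rational(7, 19), Pow(266, Rational(1, 2))), 20) = Mul(Rational(140, 19), Pow(266, Rational(1, 2)))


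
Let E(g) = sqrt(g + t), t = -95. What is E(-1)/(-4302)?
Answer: -2*I*sqrt(6)/2151 ≈ -0.0022775*I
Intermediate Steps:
E(g) = sqrt(-95 + g) (E(g) = sqrt(g - 95) = sqrt(-95 + g))
E(-1)/(-4302) = sqrt(-95 - 1)/(-4302) = sqrt(-96)*(-1/4302) = (4*I*sqrt(6))*(-1/4302) = -2*I*sqrt(6)/2151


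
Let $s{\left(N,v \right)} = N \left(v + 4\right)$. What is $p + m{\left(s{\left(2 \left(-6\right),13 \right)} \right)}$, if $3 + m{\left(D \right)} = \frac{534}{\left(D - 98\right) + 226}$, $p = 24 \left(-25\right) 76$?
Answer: $- \frac{1733181}{38} \approx -45610.0$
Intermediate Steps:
$s{\left(N,v \right)} = N \left(4 + v\right)$
$p = -45600$ ($p = \left(-600\right) 76 = -45600$)
$m{\left(D \right)} = -3 + \frac{534}{128 + D}$ ($m{\left(D \right)} = -3 + \frac{534}{\left(D - 98\right) + 226} = -3 + \frac{534}{\left(-98 + D\right) + 226} = -3 + \frac{534}{128 + D}$)
$p + m{\left(s{\left(2 \left(-6\right),13 \right)} \right)} = -45600 + \frac{3 \left(50 - 2 \left(-6\right) \left(4 + 13\right)\right)}{128 + 2 \left(-6\right) \left(4 + 13\right)} = -45600 + \frac{3 \left(50 - \left(-12\right) 17\right)}{128 - 204} = -45600 + \frac{3 \left(50 - -204\right)}{128 - 204} = -45600 + \frac{3 \left(50 + 204\right)}{-76} = -45600 + 3 \left(- \frac{1}{76}\right) 254 = -45600 - \frac{381}{38} = - \frac{1733181}{38}$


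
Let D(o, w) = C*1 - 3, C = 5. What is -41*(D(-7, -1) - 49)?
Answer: 1927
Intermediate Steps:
D(o, w) = 2 (D(o, w) = 5*1 - 3 = 5 - 3 = 2)
-41*(D(-7, -1) - 49) = -41*(2 - 49) = -41*(-47) = 1927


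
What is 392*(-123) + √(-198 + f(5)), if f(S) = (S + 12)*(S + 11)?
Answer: -48216 + √74 ≈ -48207.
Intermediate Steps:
f(S) = (11 + S)*(12 + S) (f(S) = (12 + S)*(11 + S) = (11 + S)*(12 + S))
392*(-123) + √(-198 + f(5)) = 392*(-123) + √(-198 + (132 + 5² + 23*5)) = -48216 + √(-198 + (132 + 25 + 115)) = -48216 + √(-198 + 272) = -48216 + √74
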